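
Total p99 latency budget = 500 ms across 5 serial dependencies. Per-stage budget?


Formula: per_stage = total_budget / stages
per_stage = 500 / 5
per_stage = 100.0 ms

100.0 ms


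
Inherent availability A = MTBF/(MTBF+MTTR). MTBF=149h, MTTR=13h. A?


Availability = MTBF / (MTBF + MTTR)
Availability = 149 / (149 + 13)
Availability = 149 / 162
Availability = 91.9753%

91.9753%


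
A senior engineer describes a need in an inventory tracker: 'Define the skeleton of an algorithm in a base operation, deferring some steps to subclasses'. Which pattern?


This matches the Template Method pattern

Template Method


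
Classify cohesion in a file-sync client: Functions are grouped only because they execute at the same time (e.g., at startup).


Reasoning: Related by timing only
Type: Temporal cohesion

Temporal cohesion


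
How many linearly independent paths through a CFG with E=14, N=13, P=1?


Formula: V(G) = E - N + 2P
V(G) = 14 - 13 + 2*1
V(G) = 1 + 2
V(G) = 3

3


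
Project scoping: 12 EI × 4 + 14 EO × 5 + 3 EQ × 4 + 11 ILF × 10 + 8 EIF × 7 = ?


UFP = EI*4 + EO*5 + EQ*4 + ILF*10 + EIF*7
UFP = 12*4 + 14*5 + 3*4 + 11*10 + 8*7
UFP = 48 + 70 + 12 + 110 + 56
UFP = 296

296


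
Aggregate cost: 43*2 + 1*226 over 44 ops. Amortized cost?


Formula: Amortized cost = Total cost / Operations
Total cost = (43 * 2) + (1 * 226)
Total cost = 86 + 226 = 312
Amortized = 312 / 44 = 7.0909

7.0909


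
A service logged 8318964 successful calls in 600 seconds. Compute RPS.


Formula: throughput = requests / seconds
throughput = 8318964 / 600
throughput = 13864.94 requests/second

13864.94 requests/second


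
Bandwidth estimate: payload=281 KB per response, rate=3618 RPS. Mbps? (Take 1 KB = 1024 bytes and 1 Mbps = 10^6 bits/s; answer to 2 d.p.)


Formula: Mbps = payload_bytes * RPS * 8 / 1e6
Payload per request = 281 KB = 281 * 1024 = 287744 bytes
Total bytes/sec = 287744 * 3618 = 1041057792
Total bits/sec = 1041057792 * 8 = 8328462336
Mbps = 8328462336 / 1e6 = 8328.46

8328.46 Mbps


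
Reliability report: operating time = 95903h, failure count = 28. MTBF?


Formula: MTBF = Total operating time / Number of failures
MTBF = 95903 / 28
MTBF = 3425.11 hours

3425.11 hours


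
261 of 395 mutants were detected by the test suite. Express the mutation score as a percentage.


Mutation score = killed / total * 100
Mutation score = 261 / 395 * 100
Mutation score = 66.08%

66.08%


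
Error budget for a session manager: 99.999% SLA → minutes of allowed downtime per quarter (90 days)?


Formula: allowed downtime = period * (100 - SLA) / 100
Period (quarter (90 days)) = 129600 minutes
Unavailability fraction = (100 - 99.999) / 100
Allowed downtime = 129600 * (100 - 99.999) / 100
Allowed downtime = 1.296 minutes

1.296 minutes


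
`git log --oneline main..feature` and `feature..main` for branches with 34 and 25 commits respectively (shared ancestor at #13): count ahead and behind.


Common ancestor: commit #13
feature commits after divergence: 34 - 13 = 21
main commits after divergence: 25 - 13 = 12
feature is 21 commits ahead of main
main is 12 commits ahead of feature

feature ahead: 21, main ahead: 12


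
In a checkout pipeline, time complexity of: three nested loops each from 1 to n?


Reasoning: three levels of nesting over n
Complexity: O(n^3)

O(n^3)


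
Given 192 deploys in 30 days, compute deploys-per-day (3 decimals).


Formula: deployments per day = releases / days
= 192 / 30
= 6.4 deploys/day
(equivalently, 44.8 deploys/week)

6.4 deploys/day


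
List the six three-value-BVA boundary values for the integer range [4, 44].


Range: [4, 44]
Boundaries: just below min, min, min+1, max-1, max, just above max
Values: [3, 4, 5, 43, 44, 45]

[3, 4, 5, 43, 44, 45]


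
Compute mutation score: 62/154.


Mutation score = killed / total * 100
Mutation score = 62 / 154 * 100
Mutation score = 40.26%

40.26%


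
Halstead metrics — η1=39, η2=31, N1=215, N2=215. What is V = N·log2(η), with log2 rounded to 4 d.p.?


Formula: V = N * log2(η), where N = N1 + N2 and η = η1 + η2
η = 39 + 31 = 70
N = 215 + 215 = 430
log2(70) ≈ 6.1293
V = 430 * 6.1293 = 2635.60

2635.60


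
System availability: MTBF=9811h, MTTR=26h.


Availability = MTBF / (MTBF + MTTR)
Availability = 9811 / (9811 + 26)
Availability = 9811 / 9837
Availability = 99.7357%

99.7357%


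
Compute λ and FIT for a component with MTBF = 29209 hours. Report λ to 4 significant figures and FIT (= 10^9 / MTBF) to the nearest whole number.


Formula: λ = 1 / MTBF; FIT = λ × 1e9 = 1e9 / MTBF
λ = 1 / 29209 ≈ 3.424e-05 failures/hour
FIT = 1e9 / 29209 ≈ 34236 failures per 1e9 hours (nearest whole number)

λ = 3.424e-05 /h, FIT = 34236


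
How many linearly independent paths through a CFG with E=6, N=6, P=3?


Formula: V(G) = E - N + 2P
V(G) = 6 - 6 + 2*3
V(G) = 0 + 6
V(G) = 6

6


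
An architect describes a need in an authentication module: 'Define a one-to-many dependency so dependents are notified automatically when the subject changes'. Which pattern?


This matches the Observer pattern

Observer


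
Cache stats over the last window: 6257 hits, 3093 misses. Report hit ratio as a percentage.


Formula: hit rate = hits / (hits + misses) * 100
hit rate = 6257 / (6257 + 3093) * 100
hit rate = 6257 / 9350 * 100
hit rate = 66.92%

66.92%


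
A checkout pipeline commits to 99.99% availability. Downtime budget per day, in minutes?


Formula: allowed downtime = period * (100 - SLA) / 100
Period (day) = 1440 minutes
Unavailability fraction = (100 - 99.99) / 100
Allowed downtime = 1440 * (100 - 99.99) / 100
Allowed downtime = 0.144 minutes

0.144 minutes


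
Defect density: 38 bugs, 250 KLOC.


Defect density = defects / KLOC
Defect density = 38 / 250
Defect density = 0.152 defects/KLOC

0.152 defects/KLOC


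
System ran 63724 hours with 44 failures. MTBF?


Formula: MTBF = Total operating time / Number of failures
MTBF = 63724 / 44
MTBF = 1448.27 hours

1448.27 hours


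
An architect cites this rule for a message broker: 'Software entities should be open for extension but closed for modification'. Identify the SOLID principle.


This describes the Open/Closed Principle (OCP)

Open/Closed Principle (OCP)


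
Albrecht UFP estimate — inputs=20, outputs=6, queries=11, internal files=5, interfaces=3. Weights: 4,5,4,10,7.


UFP = EI*4 + EO*5 + EQ*4 + ILF*10 + EIF*7
UFP = 20*4 + 6*5 + 11*4 + 5*10 + 3*7
UFP = 80 + 30 + 44 + 50 + 21
UFP = 225

225


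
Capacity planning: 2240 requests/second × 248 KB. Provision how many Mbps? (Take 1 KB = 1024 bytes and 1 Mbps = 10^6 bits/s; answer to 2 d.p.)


Formula: Mbps = payload_bytes * RPS * 8 / 1e6
Payload per request = 248 KB = 248 * 1024 = 253952 bytes
Total bytes/sec = 253952 * 2240 = 568852480
Total bits/sec = 568852480 * 8 = 4550819840
Mbps = 4550819840 / 1e6 = 4550.82

4550.82 Mbps


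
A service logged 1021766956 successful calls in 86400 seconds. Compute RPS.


Formula: throughput = requests / seconds
throughput = 1021766956 / 86400
throughput = 11826.01 requests/second

11826.01 requests/second


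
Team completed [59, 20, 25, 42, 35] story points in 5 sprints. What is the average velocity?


Formula: Avg velocity = Total points / Number of sprints
Points: [59, 20, 25, 42, 35]
Sum = 59 + 20 + 25 + 42 + 35 = 181
Avg velocity = 181 / 5 = 36.2 points/sprint

36.2 points/sprint


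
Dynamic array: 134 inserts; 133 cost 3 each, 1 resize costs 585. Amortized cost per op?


Formula: Amortized cost = Total cost / Operations
Total cost = (133 * 3) + (1 * 585)
Total cost = 399 + 585 = 984
Amortized = 984 / 134 = 7.3433

7.3433


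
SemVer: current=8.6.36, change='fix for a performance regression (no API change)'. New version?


Current: 8.6.36
Change category: 'fix for a performance regression (no API change)' → patch bump
SemVer rule: patch bump → increment PATCH (MAJOR and MINOR unchanged)
New: 8.6.37

8.6.37


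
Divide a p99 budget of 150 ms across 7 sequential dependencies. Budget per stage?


Formula: per_stage = total_budget / stages
per_stage = 150 / 7
per_stage = 21.43 ms

21.43 ms


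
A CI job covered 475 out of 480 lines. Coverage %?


Coverage = covered / total * 100
Coverage = 475 / 480 * 100
Coverage = 98.96%

98.96%


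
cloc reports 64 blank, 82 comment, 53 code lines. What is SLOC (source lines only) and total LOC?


Total LOC = blank + comment + code
Total LOC = 64 + 82 + 53 = 199
SLOC (source only) = code = 53

Total LOC: 199, SLOC: 53


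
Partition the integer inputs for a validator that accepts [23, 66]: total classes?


Valid range: [23, 66]
Class 1: x < 23 — invalid
Class 2: 23 ≤ x ≤ 66 — valid
Class 3: x > 66 — invalid
Total equivalence classes: 3

3 equivalence classes


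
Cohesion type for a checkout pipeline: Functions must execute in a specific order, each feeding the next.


Reasoning: Output of one is input to next
Type: Sequential cohesion

Sequential cohesion


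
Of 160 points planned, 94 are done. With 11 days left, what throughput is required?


Formula: Required rate = Remaining points / Days left
Remaining = 160 - 94 = 66 points
Required rate = 66 / 11 = 6.0 points/day

6.0 points/day


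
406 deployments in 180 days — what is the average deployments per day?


Formula: deployments per day = releases / days
= 406 / 180
= 2.256 deploys/day
(equivalently, 15.79 deploys/week)

2.256 deploys/day


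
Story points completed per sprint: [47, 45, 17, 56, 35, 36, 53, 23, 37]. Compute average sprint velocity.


Formula: Avg velocity = Total points / Number of sprints
Points: [47, 45, 17, 56, 35, 36, 53, 23, 37]
Sum = 47 + 45 + 17 + 56 + 35 + 36 + 53 + 23 + 37 = 349
Avg velocity = 349 / 9 = 38.78 points/sprint

38.78 points/sprint


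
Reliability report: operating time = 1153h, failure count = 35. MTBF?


Formula: MTBF = Total operating time / Number of failures
MTBF = 1153 / 35
MTBF = 32.94 hours

32.94 hours


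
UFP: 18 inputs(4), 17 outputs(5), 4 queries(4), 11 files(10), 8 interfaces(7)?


UFP = EI*4 + EO*5 + EQ*4 + ILF*10 + EIF*7
UFP = 18*4 + 17*5 + 4*4 + 11*10 + 8*7
UFP = 72 + 85 + 16 + 110 + 56
UFP = 339

339


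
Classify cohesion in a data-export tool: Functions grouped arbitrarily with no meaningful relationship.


Reasoning: Worst: random grouping
Type: Coincidental cohesion

Coincidental cohesion


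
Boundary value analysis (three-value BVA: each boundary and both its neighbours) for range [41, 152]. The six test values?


Range: [41, 152]
Boundaries: just below min, min, min+1, max-1, max, just above max
Values: [40, 41, 42, 151, 152, 153]

[40, 41, 42, 151, 152, 153]


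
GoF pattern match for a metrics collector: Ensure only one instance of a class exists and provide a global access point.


This matches the Singleton pattern

Singleton


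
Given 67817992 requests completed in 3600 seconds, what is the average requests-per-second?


Formula: throughput = requests / seconds
throughput = 67817992 / 3600
throughput = 18838.33 requests/second

18838.33 requests/second


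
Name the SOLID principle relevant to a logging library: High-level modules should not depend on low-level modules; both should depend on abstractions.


This describes the Dependency Inversion Principle (DIP)

Dependency Inversion Principle (DIP)


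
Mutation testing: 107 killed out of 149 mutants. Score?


Mutation score = killed / total * 100
Mutation score = 107 / 149 * 100
Mutation score = 71.81%

71.81%


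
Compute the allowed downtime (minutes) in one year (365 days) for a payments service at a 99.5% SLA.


Formula: allowed downtime = period * (100 - SLA) / 100
Period (year (365 days)) = 525600 minutes
Unavailability fraction = (100 - 99.5) / 100
Allowed downtime = 525600 * (100 - 99.5) / 100
Allowed downtime = 2628.0 minutes

2628.0 minutes


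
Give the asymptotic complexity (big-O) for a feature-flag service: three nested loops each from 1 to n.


Reasoning: three levels of nesting over n
Complexity: O(n^3)

O(n^3)


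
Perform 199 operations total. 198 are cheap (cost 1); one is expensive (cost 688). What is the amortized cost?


Formula: Amortized cost = Total cost / Operations
Total cost = (198 * 1) + (1 * 688)
Total cost = 198 + 688 = 886
Amortized = 886 / 199 = 4.4523

4.4523


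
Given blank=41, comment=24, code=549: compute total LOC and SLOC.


Total LOC = blank + comment + code
Total LOC = 41 + 24 + 549 = 614
SLOC (source only) = code = 549

Total LOC: 614, SLOC: 549


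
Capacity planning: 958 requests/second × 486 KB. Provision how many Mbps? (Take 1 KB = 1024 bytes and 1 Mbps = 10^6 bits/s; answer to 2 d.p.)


Formula: Mbps = payload_bytes * RPS * 8 / 1e6
Payload per request = 486 KB = 486 * 1024 = 497664 bytes
Total bytes/sec = 497664 * 958 = 476762112
Total bits/sec = 476762112 * 8 = 3814096896
Mbps = 3814096896 / 1e6 = 3814.1

3814.1 Mbps


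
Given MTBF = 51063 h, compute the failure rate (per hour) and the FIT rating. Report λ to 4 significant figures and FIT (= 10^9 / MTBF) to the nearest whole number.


Formula: λ = 1 / MTBF; FIT = λ × 1e9 = 1e9 / MTBF
λ = 1 / 51063 ≈ 1.958e-05 failures/hour
FIT = 1e9 / 51063 ≈ 19584 failures per 1e9 hours (nearest whole number)

λ = 1.958e-05 /h, FIT = 19584


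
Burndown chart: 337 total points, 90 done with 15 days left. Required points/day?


Formula: Required rate = Remaining points / Days left
Remaining = 337 - 90 = 247 points
Required rate = 247 / 15 = 16.47 points/day

16.47 points/day


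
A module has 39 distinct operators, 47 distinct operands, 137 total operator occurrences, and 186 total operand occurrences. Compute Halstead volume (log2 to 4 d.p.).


Formula: V = N * log2(η), where N = N1 + N2 and η = η1 + η2
η = 39 + 47 = 86
N = 137 + 186 = 323
log2(86) ≈ 6.4263
V = 323 * 6.4263 = 2075.69

2075.69


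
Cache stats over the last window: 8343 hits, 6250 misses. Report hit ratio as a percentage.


Formula: hit rate = hits / (hits + misses) * 100
hit rate = 8343 / (8343 + 6250) * 100
hit rate = 8343 / 14593 * 100
hit rate = 57.17%

57.17%


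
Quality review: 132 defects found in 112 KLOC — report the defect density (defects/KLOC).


Defect density = defects / KLOC
Defect density = 132 / 112
Defect density = 1.179 defects/KLOC

1.179 defects/KLOC


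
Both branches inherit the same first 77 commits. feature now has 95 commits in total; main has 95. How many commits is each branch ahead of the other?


Common ancestor: commit #77
feature commits after divergence: 95 - 77 = 18
main commits after divergence: 95 - 77 = 18
feature is 18 commits ahead of main
main is 18 commits ahead of feature

feature ahead: 18, main ahead: 18


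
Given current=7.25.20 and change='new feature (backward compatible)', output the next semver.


Current: 7.25.20
Change category: 'new feature (backward compatible)' → minor bump
SemVer rule: minor bump → increment MINOR, reset PATCH to 0 (MAJOR unchanged)
New: 7.26.0

7.26.0


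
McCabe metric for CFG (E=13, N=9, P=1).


Formula: V(G) = E - N + 2P
V(G) = 13 - 9 + 2*1
V(G) = 4 + 2
V(G) = 6

6


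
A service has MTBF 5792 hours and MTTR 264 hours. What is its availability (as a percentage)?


Availability = MTBF / (MTBF + MTTR)
Availability = 5792 / (5792 + 264)
Availability = 5792 / 6056
Availability = 95.6407%

95.6407%


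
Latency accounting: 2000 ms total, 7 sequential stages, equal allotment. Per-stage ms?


Formula: per_stage = total_budget / stages
per_stage = 2000 / 7
per_stage = 285.71 ms

285.71 ms


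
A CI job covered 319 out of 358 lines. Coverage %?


Coverage = covered / total * 100
Coverage = 319 / 358 * 100
Coverage = 89.11%

89.11%


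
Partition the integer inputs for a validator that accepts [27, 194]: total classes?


Valid range: [27, 194]
Class 1: x < 27 — invalid
Class 2: 27 ≤ x ≤ 194 — valid
Class 3: x > 194 — invalid
Total equivalence classes: 3

3 equivalence classes


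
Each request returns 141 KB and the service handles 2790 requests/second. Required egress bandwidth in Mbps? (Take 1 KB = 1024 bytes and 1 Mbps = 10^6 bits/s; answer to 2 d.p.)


Formula: Mbps = payload_bytes * RPS * 8 / 1e6
Payload per request = 141 KB = 141 * 1024 = 144384 bytes
Total bytes/sec = 144384 * 2790 = 402831360
Total bits/sec = 402831360 * 8 = 3222650880
Mbps = 3222650880 / 1e6 = 3222.65

3222.65 Mbps


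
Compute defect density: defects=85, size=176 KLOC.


Defect density = defects / KLOC
Defect density = 85 / 176
Defect density = 0.483 defects/KLOC

0.483 defects/KLOC


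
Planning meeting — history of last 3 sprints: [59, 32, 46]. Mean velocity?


Formula: Avg velocity = Total points / Number of sprints
Points: [59, 32, 46]
Sum = 59 + 32 + 46 = 137
Avg velocity = 137 / 3 = 45.67 points/sprint

45.67 points/sprint


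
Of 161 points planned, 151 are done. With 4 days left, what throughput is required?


Formula: Required rate = Remaining points / Days left
Remaining = 161 - 151 = 10 points
Required rate = 10 / 4 = 2.5 points/day

2.5 points/day


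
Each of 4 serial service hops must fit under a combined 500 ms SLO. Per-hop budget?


Formula: per_stage = total_budget / stages
per_stage = 500 / 4
per_stage = 125.0 ms

125.0 ms


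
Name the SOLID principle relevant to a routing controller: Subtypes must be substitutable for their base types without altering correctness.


This describes the Liskov Substitution Principle (LSP)

Liskov Substitution Principle (LSP)


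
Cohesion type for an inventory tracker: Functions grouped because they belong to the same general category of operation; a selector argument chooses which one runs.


Reasoning: Grouped by category of activity, not by data or sequence
Type: Logical cohesion

Logical cohesion


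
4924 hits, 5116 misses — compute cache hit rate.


Formula: hit rate = hits / (hits + misses) * 100
hit rate = 4924 / (4924 + 5116) * 100
hit rate = 4924 / 10040 * 100
hit rate = 49.04%

49.04%


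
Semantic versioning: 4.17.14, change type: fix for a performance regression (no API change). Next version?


Current: 4.17.14
Change category: 'fix for a performance regression (no API change)' → patch bump
SemVer rule: patch bump → increment PATCH (MAJOR and MINOR unchanged)
New: 4.17.15

4.17.15


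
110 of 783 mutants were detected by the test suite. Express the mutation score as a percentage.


Mutation score = killed / total * 100
Mutation score = 110 / 783 * 100
Mutation score = 14.05%

14.05%


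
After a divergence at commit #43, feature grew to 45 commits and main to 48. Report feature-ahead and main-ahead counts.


Common ancestor: commit #43
feature commits after divergence: 45 - 43 = 2
main commits after divergence: 48 - 43 = 5
feature is 2 commits ahead of main
main is 5 commits ahead of feature

feature ahead: 2, main ahead: 5


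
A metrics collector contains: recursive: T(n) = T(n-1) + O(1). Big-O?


Reasoning: linear recursion with constant work per frame
Complexity: O(n)

O(n)


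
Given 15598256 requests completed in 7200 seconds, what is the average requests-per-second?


Formula: throughput = requests / seconds
throughput = 15598256 / 7200
throughput = 2166.42 requests/second

2166.42 requests/second


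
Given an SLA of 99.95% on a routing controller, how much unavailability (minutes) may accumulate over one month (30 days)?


Formula: allowed downtime = period * (100 - SLA) / 100
Period (month (30 days)) = 43200 minutes
Unavailability fraction = (100 - 99.95) / 100
Allowed downtime = 43200 * (100 - 99.95) / 100
Allowed downtime = 21.6 minutes

21.6 minutes


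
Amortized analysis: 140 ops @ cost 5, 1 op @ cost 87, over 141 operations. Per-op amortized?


Formula: Amortized cost = Total cost / Operations
Total cost = (140 * 5) + (1 * 87)
Total cost = 700 + 87 = 787
Amortized = 787 / 141 = 5.5816

5.5816


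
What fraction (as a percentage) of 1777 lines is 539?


Coverage = covered / total * 100
Coverage = 539 / 1777 * 100
Coverage = 30.33%

30.33%


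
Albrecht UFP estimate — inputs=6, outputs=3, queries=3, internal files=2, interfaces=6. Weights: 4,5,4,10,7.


UFP = EI*4 + EO*5 + EQ*4 + ILF*10 + EIF*7
UFP = 6*4 + 3*5 + 3*4 + 2*10 + 6*7
UFP = 24 + 15 + 12 + 20 + 42
UFP = 113

113


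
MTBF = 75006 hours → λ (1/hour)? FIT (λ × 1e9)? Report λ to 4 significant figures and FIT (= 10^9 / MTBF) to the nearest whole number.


Formula: λ = 1 / MTBF; FIT = λ × 1e9 = 1e9 / MTBF
λ = 1 / 75006 ≈ 1.333e-05 failures/hour
FIT = 1e9 / 75006 ≈ 13332 failures per 1e9 hours (nearest whole number)

λ = 1.333e-05 /h, FIT = 13332


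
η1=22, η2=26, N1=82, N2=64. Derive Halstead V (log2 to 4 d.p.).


Formula: V = N * log2(η), where N = N1 + N2 and η = η1 + η2
η = 22 + 26 = 48
N = 82 + 64 = 146
log2(48) ≈ 5.5850
V = 146 * 5.5850 = 815.41

815.41


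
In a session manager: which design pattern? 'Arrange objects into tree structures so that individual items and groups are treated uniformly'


This matches the Composite pattern

Composite


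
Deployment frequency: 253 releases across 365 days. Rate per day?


Formula: deployments per day = releases / days
= 253 / 365
= 0.693 deploys/day
(equivalently, 4.85 deploys/week)

0.693 deploys/day


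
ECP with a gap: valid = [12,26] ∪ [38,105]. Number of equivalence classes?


Valid ranges: [12,26] and [38,105]
Class 1: x < 12 — invalid
Class 2: 12 ≤ x ≤ 26 — valid
Class 3: 26 < x < 38 — invalid (gap between ranges)
Class 4: 38 ≤ x ≤ 105 — valid
Class 5: x > 105 — invalid
Total equivalence classes: 5

5 equivalence classes


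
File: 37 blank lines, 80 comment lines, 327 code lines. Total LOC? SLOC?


Total LOC = blank + comment + code
Total LOC = 37 + 80 + 327 = 444
SLOC (source only) = code = 327

Total LOC: 444, SLOC: 327


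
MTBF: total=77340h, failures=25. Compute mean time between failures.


Formula: MTBF = Total operating time / Number of failures
MTBF = 77340 / 25
MTBF = 3093.6 hours

3093.6 hours


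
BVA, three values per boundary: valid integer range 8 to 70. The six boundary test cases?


Range: [8, 70]
Boundaries: just below min, min, min+1, max-1, max, just above max
Values: [7, 8, 9, 69, 70, 71]

[7, 8, 9, 69, 70, 71]


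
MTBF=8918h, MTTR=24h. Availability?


Availability = MTBF / (MTBF + MTTR)
Availability = 8918 / (8918 + 24)
Availability = 8918 / 8942
Availability = 99.7316%

99.7316%


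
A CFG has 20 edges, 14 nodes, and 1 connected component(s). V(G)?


Formula: V(G) = E - N + 2P
V(G) = 20 - 14 + 2*1
V(G) = 6 + 2
V(G) = 8

8


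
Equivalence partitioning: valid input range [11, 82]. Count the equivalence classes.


Valid range: [11, 82]
Class 1: x < 11 — invalid
Class 2: 11 ≤ x ≤ 82 — valid
Class 3: x > 82 — invalid
Total equivalence classes: 3

3 equivalence classes


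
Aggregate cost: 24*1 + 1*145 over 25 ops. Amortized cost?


Formula: Amortized cost = Total cost / Operations
Total cost = (24 * 1) + (1 * 145)
Total cost = 24 + 145 = 169
Amortized = 169 / 25 = 6.76

6.76


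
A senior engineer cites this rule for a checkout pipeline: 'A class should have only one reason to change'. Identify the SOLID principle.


This describes the Single Responsibility Principle (SRP)

Single Responsibility Principle (SRP)


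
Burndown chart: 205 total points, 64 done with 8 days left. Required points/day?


Formula: Required rate = Remaining points / Days left
Remaining = 205 - 64 = 141 points
Required rate = 141 / 8 = 17.63 points/day

17.63 points/day


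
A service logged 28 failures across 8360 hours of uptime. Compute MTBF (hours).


Formula: MTBF = Total operating time / Number of failures
MTBF = 8360 / 28
MTBF = 298.57 hours

298.57 hours


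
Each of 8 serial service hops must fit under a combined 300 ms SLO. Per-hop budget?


Formula: per_stage = total_budget / stages
per_stage = 300 / 8
per_stage = 37.5 ms

37.5 ms


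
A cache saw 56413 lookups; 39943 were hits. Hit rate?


Formula: hit rate = hits / (hits + misses) * 100
hit rate = 39943 / (39943 + 16470) * 100
hit rate = 39943 / 56413 * 100
hit rate = 70.8%

70.8%


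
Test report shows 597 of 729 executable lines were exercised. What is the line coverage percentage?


Coverage = covered / total * 100
Coverage = 597 / 729 * 100
Coverage = 81.89%

81.89%


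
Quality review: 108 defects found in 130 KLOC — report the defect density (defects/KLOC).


Defect density = defects / KLOC
Defect density = 108 / 130
Defect density = 0.831 defects/KLOC

0.831 defects/KLOC


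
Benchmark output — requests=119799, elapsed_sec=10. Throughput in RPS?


Formula: throughput = requests / seconds
throughput = 119799 / 10
throughput = 11979.9 requests/second

11979.9 requests/second


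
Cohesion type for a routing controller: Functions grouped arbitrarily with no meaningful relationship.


Reasoning: Worst: random grouping
Type: Coincidental cohesion

Coincidental cohesion


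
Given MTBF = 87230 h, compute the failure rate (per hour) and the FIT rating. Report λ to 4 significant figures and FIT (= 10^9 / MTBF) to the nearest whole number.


Formula: λ = 1 / MTBF; FIT = λ × 1e9 = 1e9 / MTBF
λ = 1 / 87230 ≈ 1.146e-05 failures/hour
FIT = 1e9 / 87230 ≈ 11464 failures per 1e9 hours (nearest whole number)

λ = 1.146e-05 /h, FIT = 11464


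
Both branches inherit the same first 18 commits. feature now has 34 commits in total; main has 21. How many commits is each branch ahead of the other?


Common ancestor: commit #18
feature commits after divergence: 34 - 18 = 16
main commits after divergence: 21 - 18 = 3
feature is 16 commits ahead of main
main is 3 commits ahead of feature

feature ahead: 16, main ahead: 3


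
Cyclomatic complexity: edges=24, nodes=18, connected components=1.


Formula: V(G) = E - N + 2P
V(G) = 24 - 18 + 2*1
V(G) = 6 + 2
V(G) = 8

8


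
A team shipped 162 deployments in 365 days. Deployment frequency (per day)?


Formula: deployments per day = releases / days
= 162 / 365
= 0.444 deploys/day
(equivalently, 3.11 deploys/week)

0.444 deploys/day


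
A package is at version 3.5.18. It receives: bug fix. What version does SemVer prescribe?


Current: 3.5.18
Change category: 'bug fix' → patch bump
SemVer rule: patch bump → increment PATCH (MAJOR and MINOR unchanged)
New: 3.5.19

3.5.19


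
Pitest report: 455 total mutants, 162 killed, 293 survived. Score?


Mutation score = killed / total * 100
Mutation score = 162 / 455 * 100
Mutation score = 35.6%

35.6%


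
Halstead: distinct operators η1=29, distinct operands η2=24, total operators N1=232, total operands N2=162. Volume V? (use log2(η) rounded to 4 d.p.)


Formula: V = N * log2(η), where N = N1 + N2 and η = η1 + η2
η = 29 + 24 = 53
N = 232 + 162 = 394
log2(53) ≈ 5.7279
V = 394 * 5.7279 = 2256.79

2256.79


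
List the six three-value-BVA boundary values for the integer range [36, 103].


Range: [36, 103]
Boundaries: just below min, min, min+1, max-1, max, just above max
Values: [35, 36, 37, 102, 103, 104]

[35, 36, 37, 102, 103, 104]


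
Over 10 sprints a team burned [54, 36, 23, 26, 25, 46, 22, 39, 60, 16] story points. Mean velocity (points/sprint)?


Formula: Avg velocity = Total points / Number of sprints
Points: [54, 36, 23, 26, 25, 46, 22, 39, 60, 16]
Sum = 54 + 36 + 23 + 26 + 25 + 46 + 22 + 39 + 60 + 16 = 347
Avg velocity = 347 / 10 = 34.7 points/sprint

34.7 points/sprint


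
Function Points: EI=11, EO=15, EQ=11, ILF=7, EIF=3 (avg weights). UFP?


UFP = EI*4 + EO*5 + EQ*4 + ILF*10 + EIF*7
UFP = 11*4 + 15*5 + 11*4 + 7*10 + 3*7
UFP = 44 + 75 + 44 + 70 + 21
UFP = 254

254


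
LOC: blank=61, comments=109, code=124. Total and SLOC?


Total LOC = blank + comment + code
Total LOC = 61 + 109 + 124 = 294
SLOC (source only) = code = 124

Total LOC: 294, SLOC: 124


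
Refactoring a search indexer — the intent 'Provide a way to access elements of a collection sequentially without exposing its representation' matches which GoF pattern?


This matches the Iterator pattern

Iterator


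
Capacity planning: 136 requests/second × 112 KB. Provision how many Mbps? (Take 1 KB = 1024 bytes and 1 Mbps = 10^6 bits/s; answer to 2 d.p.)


Formula: Mbps = payload_bytes * RPS * 8 / 1e6
Payload per request = 112 KB = 112 * 1024 = 114688 bytes
Total bytes/sec = 114688 * 136 = 15597568
Total bits/sec = 15597568 * 8 = 124780544
Mbps = 124780544 / 1e6 = 124.78

124.78 Mbps


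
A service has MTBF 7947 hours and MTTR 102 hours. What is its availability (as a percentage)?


Availability = MTBF / (MTBF + MTTR)
Availability = 7947 / (7947 + 102)
Availability = 7947 / 8049
Availability = 98.7328%

98.7328%


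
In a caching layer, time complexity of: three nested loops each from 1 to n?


Reasoning: three levels of nesting over n
Complexity: O(n^3)

O(n^3)


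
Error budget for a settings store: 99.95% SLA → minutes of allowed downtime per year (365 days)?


Formula: allowed downtime = period * (100 - SLA) / 100
Period (year (365 days)) = 525600 minutes
Unavailability fraction = (100 - 99.95) / 100
Allowed downtime = 525600 * (100 - 99.95) / 100
Allowed downtime = 262.8 minutes

262.8 minutes


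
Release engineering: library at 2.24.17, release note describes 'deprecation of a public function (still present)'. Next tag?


Current: 2.24.17
Change category: 'deprecation of a public function (still present)' → minor bump
SemVer rule: minor bump → increment MINOR, reset PATCH to 0 (MAJOR unchanged)
New: 2.25.0

2.25.0


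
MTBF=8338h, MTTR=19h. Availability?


Availability = MTBF / (MTBF + MTTR)
Availability = 8338 / (8338 + 19)
Availability = 8338 / 8357
Availability = 99.7726%

99.7726%


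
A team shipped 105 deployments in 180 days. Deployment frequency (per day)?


Formula: deployments per day = releases / days
= 105 / 180
= 0.583 deploys/day
(equivalently, 4.08 deploys/week)

0.583 deploys/day


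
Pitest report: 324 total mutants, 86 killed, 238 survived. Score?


Mutation score = killed / total * 100
Mutation score = 86 / 324 * 100
Mutation score = 26.54%

26.54%


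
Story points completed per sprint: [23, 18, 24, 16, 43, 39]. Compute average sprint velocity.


Formula: Avg velocity = Total points / Number of sprints
Points: [23, 18, 24, 16, 43, 39]
Sum = 23 + 18 + 24 + 16 + 43 + 39 = 163
Avg velocity = 163 / 6 = 27.17 points/sprint

27.17 points/sprint


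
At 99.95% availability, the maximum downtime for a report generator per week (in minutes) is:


Formula: allowed downtime = period * (100 - SLA) / 100
Period (week) = 10080 minutes
Unavailability fraction = (100 - 99.95) / 100
Allowed downtime = 10080 * (100 - 99.95) / 100
Allowed downtime = 5.04 minutes

5.04 minutes


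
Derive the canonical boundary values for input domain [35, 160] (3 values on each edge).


Range: [35, 160]
Boundaries: just below min, min, min+1, max-1, max, just above max
Values: [34, 35, 36, 159, 160, 161]

[34, 35, 36, 159, 160, 161]


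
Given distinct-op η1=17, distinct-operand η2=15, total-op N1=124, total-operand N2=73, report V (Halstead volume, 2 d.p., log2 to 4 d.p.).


Formula: V = N * log2(η), where N = N1 + N2 and η = η1 + η2
η = 17 + 15 = 32
N = 124 + 73 = 197
log2(32) ≈ 5.0000
V = 197 * 5.0000 = 985.00

985.00


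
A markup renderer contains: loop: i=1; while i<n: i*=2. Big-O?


Reasoning: i doubles each step so iterations are log2(n)
Complexity: O(log n)

O(log n)


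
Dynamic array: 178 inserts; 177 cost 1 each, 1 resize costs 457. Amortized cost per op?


Formula: Amortized cost = Total cost / Operations
Total cost = (177 * 1) + (1 * 457)
Total cost = 177 + 457 = 634
Amortized = 634 / 178 = 3.5618

3.5618


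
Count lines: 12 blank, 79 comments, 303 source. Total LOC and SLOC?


Total LOC = blank + comment + code
Total LOC = 12 + 79 + 303 = 394
SLOC (source only) = code = 303

Total LOC: 394, SLOC: 303


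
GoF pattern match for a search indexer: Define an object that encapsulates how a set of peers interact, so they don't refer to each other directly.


This matches the Mediator pattern

Mediator


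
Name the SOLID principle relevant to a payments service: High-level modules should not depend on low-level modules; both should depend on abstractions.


This describes the Dependency Inversion Principle (DIP)

Dependency Inversion Principle (DIP)


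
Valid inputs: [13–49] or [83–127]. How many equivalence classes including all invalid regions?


Valid ranges: [13,49] and [83,127]
Class 1: x < 13 — invalid
Class 2: 13 ≤ x ≤ 49 — valid
Class 3: 49 < x < 83 — invalid (gap between ranges)
Class 4: 83 ≤ x ≤ 127 — valid
Class 5: x > 127 — invalid
Total equivalence classes: 5

5 equivalence classes


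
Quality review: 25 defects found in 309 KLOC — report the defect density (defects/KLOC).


Defect density = defects / KLOC
Defect density = 25 / 309
Defect density = 0.081 defects/KLOC

0.081 defects/KLOC


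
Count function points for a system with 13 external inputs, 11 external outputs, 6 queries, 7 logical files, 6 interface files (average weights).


UFP = EI*4 + EO*5 + EQ*4 + ILF*10 + EIF*7
UFP = 13*4 + 11*5 + 6*4 + 7*10 + 6*7
UFP = 52 + 55 + 24 + 70 + 42
UFP = 243

243


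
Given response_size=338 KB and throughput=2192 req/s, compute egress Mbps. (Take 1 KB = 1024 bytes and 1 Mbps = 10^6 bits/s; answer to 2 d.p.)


Formula: Mbps = payload_bytes * RPS * 8 / 1e6
Payload per request = 338 KB = 338 * 1024 = 346112 bytes
Total bytes/sec = 346112 * 2192 = 758677504
Total bits/sec = 758677504 * 8 = 6069420032
Mbps = 6069420032 / 1e6 = 6069.42

6069.42 Mbps


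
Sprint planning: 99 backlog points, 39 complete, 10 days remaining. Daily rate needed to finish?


Formula: Required rate = Remaining points / Days left
Remaining = 99 - 39 = 60 points
Required rate = 60 / 10 = 6.0 points/day

6.0 points/day


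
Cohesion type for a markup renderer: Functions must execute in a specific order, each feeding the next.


Reasoning: Output of one is input to next
Type: Sequential cohesion

Sequential cohesion


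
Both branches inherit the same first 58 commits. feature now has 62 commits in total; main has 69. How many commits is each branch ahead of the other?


Common ancestor: commit #58
feature commits after divergence: 62 - 58 = 4
main commits after divergence: 69 - 58 = 11
feature is 4 commits ahead of main
main is 11 commits ahead of feature

feature ahead: 4, main ahead: 11


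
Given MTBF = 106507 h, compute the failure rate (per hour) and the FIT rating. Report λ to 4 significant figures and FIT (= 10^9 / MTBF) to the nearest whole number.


Formula: λ = 1 / MTBF; FIT = λ × 1e9 = 1e9 / MTBF
λ = 1 / 106507 ≈ 9.389e-06 failures/hour
FIT = 1e9 / 106507 ≈ 9389 failures per 1e9 hours (nearest whole number)

λ = 9.389e-06 /h, FIT = 9389


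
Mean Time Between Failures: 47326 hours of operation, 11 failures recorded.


Formula: MTBF = Total operating time / Number of failures
MTBF = 47326 / 11
MTBF = 4302.36 hours

4302.36 hours


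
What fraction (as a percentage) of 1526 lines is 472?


Coverage = covered / total * 100
Coverage = 472 / 1526 * 100
Coverage = 30.93%

30.93%


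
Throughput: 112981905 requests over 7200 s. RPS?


Formula: throughput = requests / seconds
throughput = 112981905 / 7200
throughput = 15691.93 requests/second

15691.93 requests/second


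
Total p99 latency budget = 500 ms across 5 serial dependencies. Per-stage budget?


Formula: per_stage = total_budget / stages
per_stage = 500 / 5
per_stage = 100.0 ms

100.0 ms


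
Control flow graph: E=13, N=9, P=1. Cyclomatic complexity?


Formula: V(G) = E - N + 2P
V(G) = 13 - 9 + 2*1
V(G) = 4 + 2
V(G) = 6

6


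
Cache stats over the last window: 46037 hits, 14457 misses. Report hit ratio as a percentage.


Formula: hit rate = hits / (hits + misses) * 100
hit rate = 46037 / (46037 + 14457) * 100
hit rate = 46037 / 60494 * 100
hit rate = 76.1%

76.1%


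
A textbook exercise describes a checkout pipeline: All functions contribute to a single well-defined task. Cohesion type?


Reasoning: Best: single purpose
Type: Functional cohesion

Functional cohesion


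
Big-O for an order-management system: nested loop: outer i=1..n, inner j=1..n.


Reasoning: n iterations times n iterations
Complexity: O(n^2)

O(n^2)


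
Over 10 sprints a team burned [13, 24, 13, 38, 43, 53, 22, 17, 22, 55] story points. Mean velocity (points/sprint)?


Formula: Avg velocity = Total points / Number of sprints
Points: [13, 24, 13, 38, 43, 53, 22, 17, 22, 55]
Sum = 13 + 24 + 13 + 38 + 43 + 53 + 22 + 17 + 22 + 55 = 300
Avg velocity = 300 / 10 = 30.0 points/sprint

30.0 points/sprint


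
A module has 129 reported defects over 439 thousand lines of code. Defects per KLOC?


Defect density = defects / KLOC
Defect density = 129 / 439
Defect density = 0.294 defects/KLOC

0.294 defects/KLOC


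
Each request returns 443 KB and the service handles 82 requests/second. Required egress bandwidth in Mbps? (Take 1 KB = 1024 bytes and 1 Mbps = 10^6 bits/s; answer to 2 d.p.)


Formula: Mbps = payload_bytes * RPS * 8 / 1e6
Payload per request = 443 KB = 443 * 1024 = 453632 bytes
Total bytes/sec = 453632 * 82 = 37197824
Total bits/sec = 37197824 * 8 = 297582592
Mbps = 297582592 / 1e6 = 297.58

297.58 Mbps


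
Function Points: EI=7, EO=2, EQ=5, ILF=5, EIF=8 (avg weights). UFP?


UFP = EI*4 + EO*5 + EQ*4 + ILF*10 + EIF*7
UFP = 7*4 + 2*5 + 5*4 + 5*10 + 8*7
UFP = 28 + 10 + 20 + 50 + 56
UFP = 164

164


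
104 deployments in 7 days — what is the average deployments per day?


Formula: deployments per day = releases / days
= 104 / 7
= 14.857 deploys/day
(equivalently, 104.0 deploys/week)

14.857 deploys/day


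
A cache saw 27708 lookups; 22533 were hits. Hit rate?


Formula: hit rate = hits / (hits + misses) * 100
hit rate = 22533 / (22533 + 5175) * 100
hit rate = 22533 / 27708 * 100
hit rate = 81.32%

81.32%


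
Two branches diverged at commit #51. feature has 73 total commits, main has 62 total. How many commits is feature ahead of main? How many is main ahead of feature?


Common ancestor: commit #51
feature commits after divergence: 73 - 51 = 22
main commits after divergence: 62 - 51 = 11
feature is 22 commits ahead of main
main is 11 commits ahead of feature

feature ahead: 22, main ahead: 11


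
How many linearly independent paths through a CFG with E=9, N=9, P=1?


Formula: V(G) = E - N + 2P
V(G) = 9 - 9 + 2*1
V(G) = 0 + 2
V(G) = 2

2


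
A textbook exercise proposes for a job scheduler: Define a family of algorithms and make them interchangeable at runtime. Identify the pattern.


This matches the Strategy pattern

Strategy


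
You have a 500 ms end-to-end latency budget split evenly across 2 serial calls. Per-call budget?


Formula: per_stage = total_budget / stages
per_stage = 500 / 2
per_stage = 250.0 ms

250.0 ms


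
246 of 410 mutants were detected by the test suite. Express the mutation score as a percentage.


Mutation score = killed / total * 100
Mutation score = 246 / 410 * 100
Mutation score = 60.0%

60.0%


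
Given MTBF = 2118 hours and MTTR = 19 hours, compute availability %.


Availability = MTBF / (MTBF + MTTR)
Availability = 2118 / (2118 + 19)
Availability = 2118 / 2137
Availability = 99.1109%

99.1109%


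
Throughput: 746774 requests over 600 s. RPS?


Formula: throughput = requests / seconds
throughput = 746774 / 600
throughput = 1244.62 requests/second

1244.62 requests/second
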